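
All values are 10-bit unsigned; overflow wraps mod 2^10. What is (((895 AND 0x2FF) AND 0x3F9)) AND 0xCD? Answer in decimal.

73

895 = 1101111111
0x2FF = 1011111111
→ AND → 1001111111 = 639
0x3F9 = 1111111001
→ AND → 1001111001 = 633
0xCD = 0011001101
→ AND → 0001001001 = 73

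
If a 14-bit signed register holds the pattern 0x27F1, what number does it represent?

pattern = 10011111110001 (MSB is 1 ⇒ negative)
Invert: 01100000001110, add 1 → 01100000001111 = 6159, so the value is -6159.
(Equivalently: 10225 - 2^14 = 10225 - 16384 = -6159.)

-6159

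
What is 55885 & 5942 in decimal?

55885 = 1101101001001101
5942 = 0001011100110110
AND → 0001001000000100 = 4612

4612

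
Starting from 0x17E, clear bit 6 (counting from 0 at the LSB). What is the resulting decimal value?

x = 101111110
bit 6 is currently 1; clear it via x & ~(1 << 6) = x & ~64
→ 100111110 = 318

318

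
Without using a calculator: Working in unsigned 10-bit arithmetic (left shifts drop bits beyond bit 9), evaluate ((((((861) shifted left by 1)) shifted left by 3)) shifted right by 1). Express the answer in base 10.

232

861 = 1101011101
→ shifted left by 1 (mod 2^10) → 1010111010 = 698
→ shifted left by 3 (mod 2^10) → 0111010000 = 464
→ shifted right by 1 → 0011101000 = 232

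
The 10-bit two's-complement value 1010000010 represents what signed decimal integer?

-382

pattern = 1010000010 (MSB is 1 ⇒ negative)
Invert: 0101111101, add 1 → 0101111110 = 382, so the value is -382.
(Equivalently: 642 - 2^10 = 642 - 1024 = -382.)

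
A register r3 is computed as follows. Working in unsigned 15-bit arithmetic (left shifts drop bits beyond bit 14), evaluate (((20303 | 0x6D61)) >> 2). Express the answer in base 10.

7131

20303 = 100111101001111
0x6D61 = 110110101100001
→ | → 110111101101111 = 28527
→ >> 2 → 001101111011011 = 7131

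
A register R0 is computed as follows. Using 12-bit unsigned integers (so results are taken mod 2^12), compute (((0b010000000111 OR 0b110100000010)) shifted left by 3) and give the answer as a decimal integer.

0b010000000111 = 010000000111
0b110100000010 = 110100000010
→ OR → 110100000111 = 3335
→ shifted left by 3 (mod 2^12) → 100000111000 = 2104

2104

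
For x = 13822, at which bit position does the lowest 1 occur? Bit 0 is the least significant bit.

13822 = 11010111111110
Trailing zeros: 1, so the lowest set bit is bit 1 (value 2).

1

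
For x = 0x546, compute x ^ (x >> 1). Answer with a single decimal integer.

x = 10101000110 = 1350
x>>1 = 01010100011
XOR  = 11111100101 = 2021
(x ^ (x >> 1) gives the standard binary-reflected Gray code of x.)

2021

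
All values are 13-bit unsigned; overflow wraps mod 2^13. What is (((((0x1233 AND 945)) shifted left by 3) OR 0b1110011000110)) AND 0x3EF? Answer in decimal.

0x1233 = 1001000110011
945 = 0001110110001
→ AND → 0001000110001 = 561
→ shifted left by 3 (mod 2^13) → 1000110001000 = 4488
0b1110011000110 = 1110011000110
→ OR → 1110111001110 = 7630
0x3EF = 0001111101111
→ AND → 0000111001110 = 462

462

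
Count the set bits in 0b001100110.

4

n = 1100110
Count the 1s: 1 + 1 + 1 + 1 = 4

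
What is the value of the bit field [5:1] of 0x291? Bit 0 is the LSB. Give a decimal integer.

8

v = 1010010001
Shift right by 1: 101001000
Mask low 5 bits: 01000 = 8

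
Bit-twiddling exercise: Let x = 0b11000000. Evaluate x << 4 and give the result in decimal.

x = 000011000000
shift left by 4 → 110000000000 = 3072
(equivalently, 192 × 2^4 = 192 × 16)

3072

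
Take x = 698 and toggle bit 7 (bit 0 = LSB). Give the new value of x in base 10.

570

x = 01010111010
bit 7 is currently 1; toggle it via x ^ (1 << 7) = x ^ 128
→ 01000111010 = 570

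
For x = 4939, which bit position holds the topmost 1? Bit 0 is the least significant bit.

4939 = 1001101001011
The topmost 1 is at position 12 (since 2^12 = 4096 ≤ 4939 < 8192).

12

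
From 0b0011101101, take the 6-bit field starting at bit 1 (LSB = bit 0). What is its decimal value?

54

v = 0011101101
Shift right by 1: 001110110
Mask low 6 bits: 110110 = 54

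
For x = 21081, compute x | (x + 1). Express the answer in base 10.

21083

x = 101001001011001 = 21081
x + 1 = 101001001011010
OR    = 101001001011011 = 21083
(x | (x + 1) sets the lowest cleared bit.)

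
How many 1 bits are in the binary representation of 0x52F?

0x52F = 10100101111
Count the 1s: 1 + 1 + 1 + 1 + 1 + 1 + 1 = 7

7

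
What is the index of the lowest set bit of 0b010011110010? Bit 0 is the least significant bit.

0b010011110010 = 10011110010
Trailing zeros: 1, so the lowest set bit is bit 1 (value 2).

1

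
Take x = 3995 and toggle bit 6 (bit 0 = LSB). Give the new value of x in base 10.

x = 111110011011
bit 6 is currently 0; toggle it via x ^ (1 << 6) = x ^ 64
→ 111111011011 = 4059

4059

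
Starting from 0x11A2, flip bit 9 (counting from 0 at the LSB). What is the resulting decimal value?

x = 001000110100010
bit 9 is currently 0; toggle it via x ^ (1 << 9) = x ^ 512
→ 001001110100010 = 5026

5026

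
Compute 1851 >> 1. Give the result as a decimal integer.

1851 = 11100111011
shift right by 1 → 01110011101 = 925
(equivalently, floor(1851 / 2))

925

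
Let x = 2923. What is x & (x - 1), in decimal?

2922

x = 101101101011 = 2923
x - 1 = 101101101010
AND   = 101101101010 = 2922
(x & (x - 1) clears the lowest set bit of x.)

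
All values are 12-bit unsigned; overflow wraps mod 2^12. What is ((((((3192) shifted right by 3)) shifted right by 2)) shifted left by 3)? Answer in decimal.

792

3192 = 110001111000
→ shifted right by 3 → 000110001111 = 399
→ shifted right by 2 → 000001100011 = 99
→ shifted left by 3 (mod 2^12) → 001100011000 = 792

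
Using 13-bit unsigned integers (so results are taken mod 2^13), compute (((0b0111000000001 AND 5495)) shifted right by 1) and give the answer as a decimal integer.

0b0111000000001 = 0111000000001
5495 = 1010101110111
→ AND → 0010000000001 = 1025
→ shifted right by 1 → 0001000000000 = 512

512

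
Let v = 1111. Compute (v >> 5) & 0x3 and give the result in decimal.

v = 0010001010111
Shift right by 5: 00100010
Mask low 2 bits: 10 = 2

2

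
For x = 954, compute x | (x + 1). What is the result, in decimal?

955

x = 1110111010 = 954
x + 1 = 1110111011
OR    = 1110111011 = 955
(x | (x + 1) sets the lowest cleared bit.)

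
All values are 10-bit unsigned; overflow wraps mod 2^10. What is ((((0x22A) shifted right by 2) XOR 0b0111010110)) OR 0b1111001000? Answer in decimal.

988

0x22A = 1000101010
→ shifted right by 2 → 0010001010 = 138
0b0111010110 = 0111010110
→ XOR → 0101011100 = 348
0b1111001000 = 1111001000
→ OR → 1111011100 = 988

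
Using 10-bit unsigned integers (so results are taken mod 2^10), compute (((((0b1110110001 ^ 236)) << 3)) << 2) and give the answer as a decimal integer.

0b1110110001 = 1110110001
236 = 0011101100
→ ^ → 1101011101 = 861
→ << 3 (mod 2^10) → 1011101000 = 744
→ << 2 (mod 2^10) → 1110100000 = 928

928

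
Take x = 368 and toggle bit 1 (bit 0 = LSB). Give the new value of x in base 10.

370

x = 101110000
bit 1 is currently 0; toggle it via x ^ (1 << 1) = x ^ 2
→ 101110010 = 370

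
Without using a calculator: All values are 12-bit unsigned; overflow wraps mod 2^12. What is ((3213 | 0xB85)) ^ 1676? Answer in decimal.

2305

3213 = 110010001101
0xB85 = 101110000101
→ | → 111110001101 = 3981
1676 = 011010001100
→ ^ → 100100000001 = 2305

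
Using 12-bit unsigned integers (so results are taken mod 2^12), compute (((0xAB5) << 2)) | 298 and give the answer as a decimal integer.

0xAB5 = 101010110101
→ << 2 (mod 2^12) → 101011010100 = 2772
298 = 000100101010
→ | → 101111111110 = 3070

3070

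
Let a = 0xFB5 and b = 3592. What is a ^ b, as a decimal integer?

445

0xFB5 = 111110110101
3592 = 111000001000
XOR → 000110111101 = 445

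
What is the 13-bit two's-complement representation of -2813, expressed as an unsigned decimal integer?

5379

2813 in 13 bits: 0101011111101
Invert: 1010100000010
Add 1:  1010100000011 = 5379
(Check: 2^13 - 2813 = 8192 - 2813 = 5379.)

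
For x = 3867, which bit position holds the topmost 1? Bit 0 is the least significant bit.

11

3867 = 111100011011
The topmost 1 is at position 11 (since 2^11 = 2048 ≤ 3867 < 4096).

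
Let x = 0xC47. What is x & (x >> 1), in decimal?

x = 110001000111 = 3143
x>>1 = 011000100011
AND  = 010000000011 = 1027
(x & (x >> 1) has a 1 wherever x has two consecutive 1 bits.)

1027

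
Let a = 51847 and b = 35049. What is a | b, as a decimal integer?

51847 = 1100101010000111
35049 = 1000100011101001
 OR → 1100101011101111 = 51951

51951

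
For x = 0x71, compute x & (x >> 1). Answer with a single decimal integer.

x = 1110001 = 113
x>>1 = 0111000
AND  = 0110000 = 48
(x & (x >> 1) has a 1 wherever x has two consecutive 1 bits.)

48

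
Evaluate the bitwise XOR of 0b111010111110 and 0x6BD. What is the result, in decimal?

2051

a = 111010111110
0x6BD = 011010111101
XOR → 100000000011 = 2051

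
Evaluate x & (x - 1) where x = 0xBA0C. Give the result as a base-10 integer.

x = 1011101000001100 = 47628
x - 1 = 1011101000001011
AND   = 1011101000001000 = 47624
(x & (x - 1) clears the lowest set bit of x.)

47624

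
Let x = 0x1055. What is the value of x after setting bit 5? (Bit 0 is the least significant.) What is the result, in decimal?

x = 1000001010101
bit 5 is currently 0; set it via x | (1 << 5) = x | 32
→ 1000001110101 = 4213

4213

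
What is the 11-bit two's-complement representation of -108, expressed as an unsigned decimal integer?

1940

108 in 11 bits: 00001101100
Invert: 11110010011
Add 1:  11110010100 = 1940
(Check: 2^11 - 108 = 2048 - 108 = 1940.)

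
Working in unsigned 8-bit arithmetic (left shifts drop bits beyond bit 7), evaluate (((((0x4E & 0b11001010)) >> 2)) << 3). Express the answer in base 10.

0x4E = 01001110
0b11001010 = 11001010
→ & → 01001010 = 74
→ >> 2 → 00010010 = 18
→ << 3 (mod 2^8) → 10010000 = 144

144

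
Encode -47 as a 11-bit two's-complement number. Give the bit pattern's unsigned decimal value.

2001

47 in 11 bits: 00000101111
Invert: 11111010000
Add 1:  11111010001 = 2001
(Check: 2^11 - 47 = 2048 - 47 = 2001.)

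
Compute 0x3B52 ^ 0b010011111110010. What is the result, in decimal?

0x3B52 = 11101101010010
b = 10011111110010
XOR → 01110010100000 = 7328

7328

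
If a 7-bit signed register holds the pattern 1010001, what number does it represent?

-47

pattern = 1010001 (MSB is 1 ⇒ negative)
Invert: 0101110, add 1 → 0101111 = 47, so the value is -47.
(Equivalently: 81 - 2^7 = 81 - 128 = -47.)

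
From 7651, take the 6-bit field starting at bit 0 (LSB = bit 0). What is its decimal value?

35

v = 01110111100011
Shift right by 0: 01110111100011
Mask low 6 bits: 100011 = 35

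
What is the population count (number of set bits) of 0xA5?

4

0xA5 = 10100101
Count the 1s: 1 + 1 + 1 + 1 = 4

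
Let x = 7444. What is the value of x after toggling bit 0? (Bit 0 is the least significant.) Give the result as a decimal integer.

7445

x = 1110100010100
bit 0 is currently 0; toggle it via x ^ (1 << 0) = x ^ 1
→ 1110100010101 = 7445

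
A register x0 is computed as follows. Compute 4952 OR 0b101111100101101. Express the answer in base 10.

24445

4952 = 001001101011000
b = 101111100101101
 OR → 101111101111101 = 24445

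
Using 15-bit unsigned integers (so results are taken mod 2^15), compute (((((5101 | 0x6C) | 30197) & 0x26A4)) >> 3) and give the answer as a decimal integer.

1236

5101 = 001001111101101
0x6C = 000000001101100
→ | → 001001111101101 = 5101
30197 = 111010111110101
→ | → 111011111111101 = 30717
0x26A4 = 010011010100100
→ & → 010011010100100 = 9892
→ >> 3 → 000010011010100 = 1236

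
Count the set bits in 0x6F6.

8

0x6F6 = 11011110110
Count the 1s: 1 + 1 + 1 + 1 + 1 + 1 + 1 + 1 = 8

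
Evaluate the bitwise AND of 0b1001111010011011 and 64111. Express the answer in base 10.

a = 1001111010011011
64111 = 1111101001101111
AND → 1001101000001011 = 39435

39435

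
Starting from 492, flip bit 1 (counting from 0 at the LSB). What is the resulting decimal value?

494

x = 000111101100
bit 1 is currently 0; toggle it via x ^ (1 << 1) = x ^ 2
→ 000111101110 = 494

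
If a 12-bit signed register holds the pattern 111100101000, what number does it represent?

pattern = 111100101000 (MSB is 1 ⇒ negative)
Invert: 000011010111, add 1 → 000011011000 = 216, so the value is -216.
(Equivalently: 3880 - 2^12 = 3880 - 4096 = -216.)

-216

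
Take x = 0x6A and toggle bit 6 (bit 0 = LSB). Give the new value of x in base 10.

x = 001101010
bit 6 is currently 1; toggle it via x ^ (1 << 6) = x ^ 64
→ 000101010 = 42

42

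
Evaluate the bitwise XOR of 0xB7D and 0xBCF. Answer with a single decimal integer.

178

0xB7D = 101101111101
0xBCF = 101111001111
XOR → 000010110010 = 178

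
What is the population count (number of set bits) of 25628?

6

25628 = 110010000011100
Count the 1s: 1 + 1 + 1 + 1 + 1 + 1 = 6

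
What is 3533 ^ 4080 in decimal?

3533 = 110111001101
4080 = 111111110000
XOR → 001000111101 = 573

573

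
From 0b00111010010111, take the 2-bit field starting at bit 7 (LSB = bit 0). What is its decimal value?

v = 00111010010111
Shift right by 7: 0011101
Mask low 2 bits: 01 = 1

1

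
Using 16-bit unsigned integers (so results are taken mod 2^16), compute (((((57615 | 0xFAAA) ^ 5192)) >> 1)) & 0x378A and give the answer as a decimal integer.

14210

57615 = 1110000100001111
0xFAAA = 1111101010101010
→ | → 1111101110101111 = 64431
5192 = 0001010001001000
→ ^ → 1110111111100111 = 61415
→ >> 1 → 0111011111110011 = 30707
0x378A = 0011011110001010
→ & → 0011011110000010 = 14210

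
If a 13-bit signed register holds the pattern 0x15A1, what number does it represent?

-2655

pattern = 1010110100001 (MSB is 1 ⇒ negative)
Invert: 0101001011110, add 1 → 0101001011111 = 2655, so the value is -2655.
(Equivalently: 5537 - 2^13 = 5537 - 8192 = -2655.)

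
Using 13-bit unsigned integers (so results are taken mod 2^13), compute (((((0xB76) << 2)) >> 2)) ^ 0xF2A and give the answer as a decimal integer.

3164

0xB76 = 0101101110110
→ << 2 (mod 2^13) → 0110111011000 = 3544
→ >> 2 → 0001101110110 = 886
0xF2A = 0111100101010
→ ^ → 0110001011100 = 3164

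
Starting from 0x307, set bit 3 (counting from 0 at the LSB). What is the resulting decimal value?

783

x = 001100000111
bit 3 is currently 0; set it via x | (1 << 3) = x | 8
→ 001100001111 = 783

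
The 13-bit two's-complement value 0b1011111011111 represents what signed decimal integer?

-2081

pattern = 1011111011111 (MSB is 1 ⇒ negative)
Invert: 0100000100000, add 1 → 0100000100001 = 2081, so the value is -2081.
(Equivalently: 6111 - 2^13 = 6111 - 8192 = -2081.)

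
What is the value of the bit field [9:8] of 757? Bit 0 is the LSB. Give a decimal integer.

v = 0001011110101
Shift right by 8: 00010
Mask low 2 bits: 10 = 2

2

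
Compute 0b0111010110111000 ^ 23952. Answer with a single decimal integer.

a = 111010110111000
23952 = 101110110010000
XOR → 010100000101000 = 10280

10280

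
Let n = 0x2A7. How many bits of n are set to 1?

0x2A7 = 1010100111
Count the 1s: 1 + 1 + 1 + 1 + 1 + 1 = 6

6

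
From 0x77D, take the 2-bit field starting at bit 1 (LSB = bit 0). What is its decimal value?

2

v = 0011101111101
Shift right by 1: 001110111110
Mask low 2 bits: 10 = 2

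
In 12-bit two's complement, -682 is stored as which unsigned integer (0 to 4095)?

682 in 12 bits: 001010101010
Invert: 110101010101
Add 1:  110101010110 = 3414
(Check: 2^12 - 682 = 4096 - 682 = 3414.)

3414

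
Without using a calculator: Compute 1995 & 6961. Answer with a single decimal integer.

769

1995 = 0011111001011
6961 = 1101100110001
AND → 0001100000001 = 769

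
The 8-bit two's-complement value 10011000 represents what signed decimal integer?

-104

pattern = 10011000 (MSB is 1 ⇒ negative)
Invert: 01100111, add 1 → 01101000 = 104, so the value is -104.
(Equivalently: 152 - 2^8 = 152 - 256 = -104.)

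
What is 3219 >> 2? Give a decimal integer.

804

3219 = 110010010011
shift right by 2 → 001100100100 = 804
(equivalently, floor(3219 / 4))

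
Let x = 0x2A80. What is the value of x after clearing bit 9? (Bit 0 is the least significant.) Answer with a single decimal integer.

10368

x = 10101010000000
bit 9 is currently 1; clear it via x & ~(1 << 9) = x & ~512
→ 10100010000000 = 10368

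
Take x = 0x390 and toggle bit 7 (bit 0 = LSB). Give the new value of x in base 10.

784

x = 01110010000
bit 7 is currently 1; toggle it via x ^ (1 << 7) = x ^ 128
→ 01100010000 = 784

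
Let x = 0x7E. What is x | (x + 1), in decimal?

x = 1111110 = 126
x + 1 = 1111111
OR    = 1111111 = 127
(x | (x + 1) sets the lowest cleared bit.)

127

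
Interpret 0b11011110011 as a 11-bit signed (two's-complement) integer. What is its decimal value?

pattern = 11011110011 (MSB is 1 ⇒ negative)
Invert: 00100001100, add 1 → 00100001101 = 269, so the value is -269.
(Equivalently: 1779 - 2^11 = 1779 - 2048 = -269.)

-269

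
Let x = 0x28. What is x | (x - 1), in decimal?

47

x = 101000 = 40
x - 1 = 100111
OR    = 101111 = 47
(x | (x - 1) sets all bits below the lowest set bit.)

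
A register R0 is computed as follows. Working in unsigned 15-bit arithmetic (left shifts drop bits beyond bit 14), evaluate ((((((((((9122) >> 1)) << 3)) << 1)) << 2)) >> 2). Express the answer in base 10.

7440

9122 = 010001110100010
→ >> 1 → 001000111010001 = 4561
→ << 3 (mod 2^15) → 000111010001000 = 3720
→ << 1 (mod 2^15) → 001110100010000 = 7440
→ << 2 (mod 2^15) → 111010001000000 = 29760
→ >> 2 → 001110100010000 = 7440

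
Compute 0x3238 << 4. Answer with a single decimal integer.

205696

0x3238 = 000011001000111000
shift left by 4 → 110010001110000000 = 205696
(equivalently, 12856 × 2^4 = 12856 × 16)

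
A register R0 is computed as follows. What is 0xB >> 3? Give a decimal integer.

1

0xB = 1011
shift right by 3 → 0001 = 1
(equivalently, floor(11 / 8))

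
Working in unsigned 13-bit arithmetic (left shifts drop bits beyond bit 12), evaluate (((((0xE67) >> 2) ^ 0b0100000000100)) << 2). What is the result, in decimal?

3700

0xE67 = 0111001100111
→ >> 2 → 0001110011001 = 921
0b0100000000100 = 0100000000100
→ ^ → 0101110011101 = 2973
→ << 2 (mod 2^13) → 0111001110100 = 3700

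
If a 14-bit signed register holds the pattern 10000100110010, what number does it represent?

pattern = 10000100110010 (MSB is 1 ⇒ negative)
Invert: 01111011001101, add 1 → 01111011001110 = 7886, so the value is -7886.
(Equivalently: 8498 - 2^14 = 8498 - 16384 = -7886.)

-7886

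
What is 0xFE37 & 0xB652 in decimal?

0xFE37 = 1111111000110111
0xB652 = 1011011001010010
AND → 1011011000010010 = 46610

46610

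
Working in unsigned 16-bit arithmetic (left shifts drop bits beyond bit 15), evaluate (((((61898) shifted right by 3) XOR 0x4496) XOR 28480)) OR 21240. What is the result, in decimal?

61898 = 1111000111001010
→ shifted right by 3 → 0001111000111001 = 7737
0x4496 = 0100010010010110
→ XOR → 0101101010101111 = 23215
28480 = 0110111101000000
→ XOR → 0011010111101111 = 13807
21240 = 0101001011111000
→ OR → 0111011111111111 = 30719

30719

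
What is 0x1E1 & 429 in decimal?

0x1E1 = 111100001
429 = 110101101
AND → 110100001 = 417

417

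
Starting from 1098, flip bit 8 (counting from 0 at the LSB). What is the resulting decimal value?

x = 0010001001010
bit 8 is currently 0; toggle it via x ^ (1 << 8) = x ^ 256
→ 0010101001010 = 1354

1354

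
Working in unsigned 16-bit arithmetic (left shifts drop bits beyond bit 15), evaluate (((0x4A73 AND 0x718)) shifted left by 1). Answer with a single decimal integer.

1056

0x4A73 = 0100101001110011
0x718 = 0000011100011000
→ AND → 0000001000010000 = 528
→ shifted left by 1 (mod 2^16) → 0000010000100000 = 1056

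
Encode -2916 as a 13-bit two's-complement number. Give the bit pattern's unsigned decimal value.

2916 in 13 bits: 0101101100100
Invert: 1010010011011
Add 1:  1010010011100 = 5276
(Check: 2^13 - 2916 = 8192 - 2916 = 5276.)

5276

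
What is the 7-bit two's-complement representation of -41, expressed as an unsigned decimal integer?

87

41 in 7 bits: 0101001
Invert: 1010110
Add 1:  1010111 = 87
(Check: 2^7 - 41 = 128 - 41 = 87.)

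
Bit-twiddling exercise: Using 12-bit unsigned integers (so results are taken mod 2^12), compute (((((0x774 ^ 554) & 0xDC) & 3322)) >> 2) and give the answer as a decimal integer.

0x774 = 011101110100
554 = 001000101010
→ ^ → 010101011110 = 1374
0xDC = 000011011100
→ & → 000001011100 = 92
3322 = 110011111010
→ & → 000001011000 = 88
→ >> 2 → 000000010110 = 22

22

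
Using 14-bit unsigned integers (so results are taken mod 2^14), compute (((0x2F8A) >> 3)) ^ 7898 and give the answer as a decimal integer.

0x2F8A = 10111110001010
→ >> 3 → 00010111110001 = 1521
7898 = 01111011011010
→ ^ → 01101100101011 = 6955

6955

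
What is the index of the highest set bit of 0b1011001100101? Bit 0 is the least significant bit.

0b1011001100101 = 1011001100101
The topmost 1 is at position 12 (since 2^12 = 4096 ≤ 5733 < 8192).

12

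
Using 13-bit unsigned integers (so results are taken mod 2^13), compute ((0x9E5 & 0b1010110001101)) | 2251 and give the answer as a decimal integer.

2511

0x9E5 = 0100111100101
0b1010110001101 = 1010110001101
→ & → 0000110000101 = 389
2251 = 0100011001011
→ | → 0100111001111 = 2511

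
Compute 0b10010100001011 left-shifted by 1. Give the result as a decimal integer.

x = 010010100001011
shift left by 1 → 100101000010110 = 18966
(equivalently, 9483 × 2^1 = 9483 × 2)

18966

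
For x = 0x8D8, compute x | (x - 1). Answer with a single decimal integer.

2271

x = 100011011000 = 2264
x - 1 = 100011010111
OR    = 100011011111 = 2271
(x | (x - 1) sets all bits below the lowest set bit.)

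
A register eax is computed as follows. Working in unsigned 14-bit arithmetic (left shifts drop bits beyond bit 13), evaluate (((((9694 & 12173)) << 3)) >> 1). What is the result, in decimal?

5680

9694 = 10010111011110
12173 = 10111110001101
→ & → 10010110001100 = 9612
→ << 3 (mod 2^14) → 10110001100000 = 11360
→ >> 1 → 01011000110000 = 5680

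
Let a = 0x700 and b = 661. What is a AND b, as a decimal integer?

512

0x700 = 11100000000
661 = 01010010101
AND → 01000000000 = 512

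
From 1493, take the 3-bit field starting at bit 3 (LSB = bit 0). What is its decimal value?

v = 10111010101
Shift right by 3: 10111010
Mask low 3 bits: 010 = 2

2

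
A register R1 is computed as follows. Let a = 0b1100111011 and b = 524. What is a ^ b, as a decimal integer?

a = 1100111011
524 = 1000001100
XOR → 0100110111 = 311

311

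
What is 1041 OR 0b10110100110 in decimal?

1463

1041 = 10000010001
b = 10110100110
 OR → 10110110111 = 1463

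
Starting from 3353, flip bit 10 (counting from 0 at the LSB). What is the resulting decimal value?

x = 110100011001
bit 10 is currently 1; toggle it via x ^ (1 << 10) = x ^ 1024
→ 100100011001 = 2329

2329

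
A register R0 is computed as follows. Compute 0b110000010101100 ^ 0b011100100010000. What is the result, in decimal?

a = 110000010101100
b = 011100100010000
XOR → 101100110111100 = 22972

22972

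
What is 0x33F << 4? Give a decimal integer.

13296

0x33F = 00001100111111
shift left by 4 → 11001111110000 = 13296
(equivalently, 831 × 2^4 = 831 × 16)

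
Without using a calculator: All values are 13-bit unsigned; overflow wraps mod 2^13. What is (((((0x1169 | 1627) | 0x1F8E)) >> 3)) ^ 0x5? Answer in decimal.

1018

0x1169 = 1000101101001
1627 = 0011001011011
→ | → 1011101111011 = 6011
0x1F8E = 1111110001110
→ | → 1111111111111 = 8191
→ >> 3 → 0001111111111 = 1023
0x5 = 0000000000101
→ ^ → 0001111111010 = 1018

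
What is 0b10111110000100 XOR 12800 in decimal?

a = 10111110000100
12800 = 11001000000000
XOR → 01110110000100 = 7556

7556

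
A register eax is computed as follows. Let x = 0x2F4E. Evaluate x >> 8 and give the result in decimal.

47

0x2F4E = 10111101001110
shift right by 8 → 00000000101111 = 47
(equivalently, floor(12110 / 256))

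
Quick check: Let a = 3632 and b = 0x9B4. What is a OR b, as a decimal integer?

3632 = 111000110000
0x9B4 = 100110110100
 OR → 111110110100 = 4020

4020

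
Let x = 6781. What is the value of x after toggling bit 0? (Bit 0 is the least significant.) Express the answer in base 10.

x = 1101001111101
bit 0 is currently 1; toggle it via x ^ (1 << 0) = x ^ 1
→ 1101001111100 = 6780

6780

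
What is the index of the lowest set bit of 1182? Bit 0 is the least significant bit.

1182 = 10010011110
Trailing zeros: 1, so the lowest set bit is bit 1 (value 2).

1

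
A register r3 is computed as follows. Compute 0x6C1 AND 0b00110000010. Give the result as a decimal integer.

128

0x6C1 = 11011000001
b = 00110000010
AND → 00010000000 = 128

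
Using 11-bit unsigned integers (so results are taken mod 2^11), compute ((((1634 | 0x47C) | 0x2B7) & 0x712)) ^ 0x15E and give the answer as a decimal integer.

1634 = 11001100010
0x47C = 10001111100
→ | → 11001111110 = 1662
0x2B7 = 01010110111
→ | → 11011111111 = 1791
0x712 = 11100010010
→ & → 11000010010 = 1554
0x15E = 00101011110
→ ^ → 11101001100 = 1868

1868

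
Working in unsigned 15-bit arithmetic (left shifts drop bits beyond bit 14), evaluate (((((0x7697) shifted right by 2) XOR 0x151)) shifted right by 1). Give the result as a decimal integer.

3706

0x7697 = 111011010010111
→ shifted right by 2 → 001110110100101 = 7589
0x151 = 000000101010001
→ XOR → 001110011110100 = 7412
→ shifted right by 1 → 000111001111010 = 3706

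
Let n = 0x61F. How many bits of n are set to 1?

7

0x61F = 11000011111
Count the 1s: 1 + 1 + 1 + 1 + 1 + 1 + 1 = 7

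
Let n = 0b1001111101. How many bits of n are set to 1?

7

n = 1001111101
Count the 1s: 1 + 1 + 1 + 1 + 1 + 1 + 1 = 7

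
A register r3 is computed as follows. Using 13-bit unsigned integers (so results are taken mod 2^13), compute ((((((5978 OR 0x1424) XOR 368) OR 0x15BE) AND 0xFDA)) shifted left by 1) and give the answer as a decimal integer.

3892

5978 = 1011101011010
0x1424 = 1010000100100
→ OR → 1011101111110 = 6014
368 = 0000101110000
→ XOR → 1011000001110 = 5646
0x15BE = 1010110111110
→ OR → 1011110111110 = 6078
0xFDA = 0111111011010
→ AND → 0011110011010 = 1946
→ shifted left by 1 (mod 2^13) → 0111100110100 = 3892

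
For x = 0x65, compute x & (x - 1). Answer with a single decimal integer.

x = 1100101 = 101
x - 1 = 1100100
AND   = 1100100 = 100
(x & (x - 1) clears the lowest set bit of x.)

100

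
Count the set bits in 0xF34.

7

0xF34 = 111100110100
Count the 1s: 1 + 1 + 1 + 1 + 1 + 1 + 1 = 7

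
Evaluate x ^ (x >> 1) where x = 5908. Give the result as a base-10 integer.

x = 1011100010100 = 5908
x>>1 = 0101110001010
XOR  = 1110010011110 = 7326
(x ^ (x >> 1) gives the standard binary-reflected Gray code of x.)

7326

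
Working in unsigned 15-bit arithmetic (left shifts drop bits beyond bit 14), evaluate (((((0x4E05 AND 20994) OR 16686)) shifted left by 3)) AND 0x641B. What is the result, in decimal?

0x4E05 = 100111000000101
20994 = 101001000000010
→ AND → 100001000000000 = 16896
16686 = 100000100101110
→ OR → 100001100101110 = 17198
→ shifted left by 3 (mod 2^15) → 001100101110000 = 6512
0x641B = 110010000011011
→ AND → 000000000010000 = 16

16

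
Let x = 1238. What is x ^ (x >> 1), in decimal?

1725

x = 10011010110 = 1238
x>>1 = 01001101011
XOR  = 11010111101 = 1725
(x ^ (x >> 1) gives the standard binary-reflected Gray code of x.)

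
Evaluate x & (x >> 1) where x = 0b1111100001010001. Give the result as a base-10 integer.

30720

x = 1111100001010001 = 63569
x>>1 = 0111110000101000
AND  = 0111100000000000 = 30720
(x & (x >> 1) has a 1 wherever x has two consecutive 1 bits.)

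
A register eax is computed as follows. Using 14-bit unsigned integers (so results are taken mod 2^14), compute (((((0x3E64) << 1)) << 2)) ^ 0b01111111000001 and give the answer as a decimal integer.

0x3E64 = 11111001100100
→ << 1 (mod 2^14) → 11110011001000 = 15560
→ << 2 (mod 2^14) → 11001100100000 = 13088
0b01111111000001 = 01111111000001
→ ^ → 10110011100001 = 11489

11489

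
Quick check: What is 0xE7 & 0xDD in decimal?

0xE7 = 11100111
0xDD = 11011101
AND → 11000101 = 197

197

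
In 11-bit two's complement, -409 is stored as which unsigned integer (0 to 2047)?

409 in 11 bits: 00110011001
Invert: 11001100110
Add 1:  11001100111 = 1639
(Check: 2^11 - 409 = 2048 - 409 = 1639.)

1639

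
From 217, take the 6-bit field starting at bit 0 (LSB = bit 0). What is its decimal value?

25

v = 11011001
Shift right by 0: 11011001
Mask low 6 bits: 011001 = 25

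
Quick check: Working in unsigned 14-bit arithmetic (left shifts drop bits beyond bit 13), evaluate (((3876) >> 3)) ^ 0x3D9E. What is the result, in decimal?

15482

3876 = 00111100100100
→ >> 3 → 00000111100100 = 484
0x3D9E = 11110110011110
→ ^ → 11110001111010 = 15482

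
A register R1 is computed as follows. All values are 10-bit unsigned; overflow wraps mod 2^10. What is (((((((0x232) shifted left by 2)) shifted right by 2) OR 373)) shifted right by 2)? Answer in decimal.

0x232 = 1000110010
→ shifted left by 2 (mod 2^10) → 0011001000 = 200
→ shifted right by 2 → 0000110010 = 50
373 = 0101110101
→ OR → 0101110111 = 375
→ shifted right by 2 → 0001011101 = 93

93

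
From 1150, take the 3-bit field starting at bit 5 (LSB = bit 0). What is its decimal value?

3

v = 010001111110
Shift right by 5: 0100011
Mask low 3 bits: 011 = 3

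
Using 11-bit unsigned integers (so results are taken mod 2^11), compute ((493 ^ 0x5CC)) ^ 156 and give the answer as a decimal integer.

493 = 00111101101
0x5CC = 10111001100
→ ^ → 10000100001 = 1057
156 = 00010011100
→ ^ → 10010111101 = 1213

1213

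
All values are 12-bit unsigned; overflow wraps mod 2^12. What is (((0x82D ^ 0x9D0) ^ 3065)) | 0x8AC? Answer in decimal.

0x82D = 100000101101
0x9D0 = 100111010000
→ ^ → 000111111101 = 509
3065 = 101111111001
→ ^ → 101000000100 = 2564
0x8AC = 100010101100
→ | → 101010101100 = 2732

2732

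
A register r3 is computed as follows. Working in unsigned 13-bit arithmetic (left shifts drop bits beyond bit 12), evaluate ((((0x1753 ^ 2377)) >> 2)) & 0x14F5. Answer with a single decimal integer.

1156

0x1753 = 1011101010011
2377 = 0100101001001
→ ^ → 1111000011010 = 7706
→ >> 2 → 0011110000110 = 1926
0x14F5 = 1010011110101
→ & → 0010010000100 = 1156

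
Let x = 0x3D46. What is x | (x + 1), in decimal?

15687

x = 11110101000110 = 15686
x + 1 = 11110101000111
OR    = 11110101000111 = 15687
(x | (x + 1) sets the lowest cleared bit.)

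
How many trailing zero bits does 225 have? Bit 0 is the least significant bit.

0

225 = 11100001
Trailing zeros: 0, so the lowest set bit is bit 0 (value 1).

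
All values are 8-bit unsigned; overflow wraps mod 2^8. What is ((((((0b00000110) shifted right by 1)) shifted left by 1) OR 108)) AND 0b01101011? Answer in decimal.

106

0b00000110 = 00000110
→ shifted right by 1 → 00000011 = 3
→ shifted left by 1 (mod 2^8) → 00000110 = 6
108 = 01101100
→ OR → 01101110 = 110
0b01101011 = 01101011
→ AND → 01101010 = 106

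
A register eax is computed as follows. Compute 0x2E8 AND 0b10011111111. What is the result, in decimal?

0x2E8 = 01011101000
b = 10011111111
AND → 00011101000 = 232

232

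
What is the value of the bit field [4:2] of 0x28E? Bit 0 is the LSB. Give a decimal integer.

3

v = 1010001110
Shift right by 2: 10100011
Mask low 3 bits: 011 = 3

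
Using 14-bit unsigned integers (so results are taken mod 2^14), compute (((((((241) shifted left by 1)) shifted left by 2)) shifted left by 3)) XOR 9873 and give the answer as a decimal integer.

6865

241 = 00000011110001
→ shifted left by 1 (mod 2^14) → 00000111100010 = 482
→ shifted left by 2 (mod 2^14) → 00011110001000 = 1928
→ shifted left by 3 (mod 2^14) → 11110001000000 = 15424
9873 = 10011010010001
→ XOR → 01101011010001 = 6865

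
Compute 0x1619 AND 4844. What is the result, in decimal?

0x1619 = 1011000011001
4844 = 1001011101100
AND → 1001000001000 = 4616

4616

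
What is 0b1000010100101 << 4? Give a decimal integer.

x = 00001000010100101
shift left by 4 → 10000101001010000 = 68176
(equivalently, 4261 × 2^4 = 4261 × 16)

68176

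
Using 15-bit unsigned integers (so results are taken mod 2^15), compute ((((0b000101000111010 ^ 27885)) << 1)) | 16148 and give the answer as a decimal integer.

0b000101000111010 = 000101000111010
27885 = 110110011101101
→ ^ → 110011011010111 = 26327
→ << 1 (mod 2^15) → 100110110101110 = 19886
16148 = 011111100010100
→ | → 111111110111110 = 32702

32702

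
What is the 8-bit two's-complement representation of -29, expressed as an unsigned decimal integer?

227

29 in 8 bits: 00011101
Invert: 11100010
Add 1:  11100011 = 227
(Check: 2^8 - 29 = 256 - 29 = 227.)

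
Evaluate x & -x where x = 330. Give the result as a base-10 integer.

2

x = 101001010 = 330
-x (two's complement) = …010110110
AND   = 000000010 = 2
(x & -x isolates the lowest set bit of x.)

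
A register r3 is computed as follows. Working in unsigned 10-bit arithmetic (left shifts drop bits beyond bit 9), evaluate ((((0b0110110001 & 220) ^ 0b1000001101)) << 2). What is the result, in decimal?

0b0110110001 = 0110110001
220 = 0011011100
→ & → 0010010000 = 144
0b1000001101 = 1000001101
→ ^ → 1010011101 = 669
→ << 2 (mod 2^10) → 1001110100 = 628

628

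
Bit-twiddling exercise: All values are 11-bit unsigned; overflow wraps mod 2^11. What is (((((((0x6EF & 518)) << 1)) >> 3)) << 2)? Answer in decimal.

516

0x6EF = 11011101111
518 = 01000000110
→ & → 01000000110 = 518
→ << 1 (mod 2^11) → 10000001100 = 1036
→ >> 3 → 00010000001 = 129
→ << 2 (mod 2^11) → 01000000100 = 516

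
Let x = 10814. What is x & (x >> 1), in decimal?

x = 10101000111110 = 10814
x>>1 = 01010100011111
AND  = 00000000011110 = 30
(x & (x >> 1) has a 1 wherever x has two consecutive 1 bits.)

30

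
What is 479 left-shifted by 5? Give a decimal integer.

15328

479 = 00000111011111
shift left by 5 → 11101111100000 = 15328
(equivalently, 479 × 2^5 = 479 × 32)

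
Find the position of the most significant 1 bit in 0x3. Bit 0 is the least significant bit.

1

0x3 = 11
The topmost 1 is at position 1 (since 2^1 = 2 ≤ 3 < 4).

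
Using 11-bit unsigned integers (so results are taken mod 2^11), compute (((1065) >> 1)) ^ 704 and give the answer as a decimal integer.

212

1065 = 10000101001
→ >> 1 → 01000010100 = 532
704 = 01011000000
→ ^ → 00011010100 = 212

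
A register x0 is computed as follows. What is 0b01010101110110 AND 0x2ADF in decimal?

86

a = 01010101110110
0x2ADF = 10101011011111
AND → 00000001010110 = 86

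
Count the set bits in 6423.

7

6423 = 1100100010111
Count the 1s: 1 + 1 + 1 + 1 + 1 + 1 + 1 = 7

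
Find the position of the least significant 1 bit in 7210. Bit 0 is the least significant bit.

7210 = 1110000101010
Trailing zeros: 1, so the lowest set bit is bit 1 (value 2).

1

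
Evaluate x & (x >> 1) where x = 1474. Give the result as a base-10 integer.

192

x = 10111000010 = 1474
x>>1 = 01011100001
AND  = 00011000000 = 192
(x & (x >> 1) has a 1 wherever x has two consecutive 1 bits.)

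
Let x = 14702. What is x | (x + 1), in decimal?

x = 11100101101110 = 14702
x + 1 = 11100101101111
OR    = 11100101101111 = 14703
(x | (x + 1) sets the lowest cleared bit.)

14703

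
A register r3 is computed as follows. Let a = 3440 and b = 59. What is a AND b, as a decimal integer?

3440 = 110101110000
59 = 000000111011
AND → 000000110000 = 48

48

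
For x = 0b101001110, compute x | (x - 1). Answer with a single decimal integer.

x = 101001110 = 334
x - 1 = 101001101
OR    = 101001111 = 335
(x | (x - 1) sets all bits below the lowest set bit.)

335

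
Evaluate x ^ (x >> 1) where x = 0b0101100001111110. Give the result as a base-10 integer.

x = 101100001111110 = 22654
x>>1 = 010110000111111
XOR  = 111010001000001 = 29761
(x ^ (x >> 1) gives the standard binary-reflected Gray code of x.)

29761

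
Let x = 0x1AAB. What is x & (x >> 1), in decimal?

x = 1101010101011 = 6827
x>>1 = 0110101010101
AND  = 0100000000001 = 2049
(x & (x >> 1) has a 1 wherever x has two consecutive 1 bits.)

2049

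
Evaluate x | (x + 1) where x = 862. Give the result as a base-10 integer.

x = 1101011110 = 862
x + 1 = 1101011111
OR    = 1101011111 = 863
(x | (x + 1) sets the lowest cleared bit.)

863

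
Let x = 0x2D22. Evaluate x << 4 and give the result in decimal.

0x2D22 = 000010110100100010
shift left by 4 → 101101001000100000 = 184864
(equivalently, 11554 × 2^4 = 11554 × 16)

184864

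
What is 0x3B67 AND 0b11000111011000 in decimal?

0x3B67 = 11101101100111
b = 11000111011000
AND → 11000101000000 = 12608

12608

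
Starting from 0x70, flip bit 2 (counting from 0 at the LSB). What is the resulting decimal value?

x = 00001110000
bit 2 is currently 0; toggle it via x ^ (1 << 2) = x ^ 4
→ 00001110100 = 116

116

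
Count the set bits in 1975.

1975 = 11110110111
Count the 1s: 1 + 1 + 1 + 1 + 1 + 1 + 1 + 1 + 1 = 9

9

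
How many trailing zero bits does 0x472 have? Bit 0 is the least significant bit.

0x472 = 10001110010
Trailing zeros: 1, so the lowest set bit is bit 1 (value 2).

1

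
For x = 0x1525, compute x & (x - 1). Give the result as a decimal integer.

5412

x = 1010100100101 = 5413
x - 1 = 1010100100100
AND   = 1010100100100 = 5412
(x & (x - 1) clears the lowest set bit of x.)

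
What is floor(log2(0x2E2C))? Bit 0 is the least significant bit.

0x2E2C = 10111000101100
The topmost 1 is at position 13 (since 2^13 = 8192 ≤ 11820 < 16384).

13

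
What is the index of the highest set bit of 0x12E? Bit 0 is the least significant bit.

8

0x12E = 100101110
The topmost 1 is at position 8 (since 2^8 = 256 ≤ 302 < 512).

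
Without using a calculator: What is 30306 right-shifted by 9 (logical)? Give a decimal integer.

59

30306 = 111011001100010
shift right by 9 → 000000000111011 = 59
(equivalently, floor(30306 / 512))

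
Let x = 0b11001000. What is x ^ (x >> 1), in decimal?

x = 11001000 = 200
x>>1 = 01100100
XOR  = 10101100 = 172
(x ^ (x >> 1) gives the standard binary-reflected Gray code of x.)

172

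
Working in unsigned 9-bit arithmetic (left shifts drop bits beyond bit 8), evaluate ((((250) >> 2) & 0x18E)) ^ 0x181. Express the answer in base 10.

250 = 011111010
→ >> 2 → 000111110 = 62
0x18E = 110001110
→ & → 000001110 = 14
0x181 = 110000001
→ ^ → 110001111 = 399

399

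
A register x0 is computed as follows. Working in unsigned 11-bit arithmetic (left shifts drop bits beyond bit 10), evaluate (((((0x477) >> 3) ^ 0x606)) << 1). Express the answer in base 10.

0x477 = 10001110111
→ >> 3 → 00010001110 = 142
0x606 = 11000000110
→ ^ → 11010001000 = 1672
→ << 1 (mod 2^11) → 10100010000 = 1296

1296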